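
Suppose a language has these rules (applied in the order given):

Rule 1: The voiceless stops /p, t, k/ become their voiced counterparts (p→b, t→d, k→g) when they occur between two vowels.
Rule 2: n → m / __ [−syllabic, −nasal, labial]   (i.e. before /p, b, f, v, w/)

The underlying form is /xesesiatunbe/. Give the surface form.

Rule 1 (intervocalic voicing): /t/ is a voiceless stop between vowels /a/ and /u/, so it voices to [d]. /xesesiatunbe/ → xesesiadunbe.
Rule 2 (nasal place assimilation): /n/ precedes the labial consonant /b/, so it assimilates in place to [m]. /xesesiadunbe/ → xesesiadumbe.

xesesiadumbe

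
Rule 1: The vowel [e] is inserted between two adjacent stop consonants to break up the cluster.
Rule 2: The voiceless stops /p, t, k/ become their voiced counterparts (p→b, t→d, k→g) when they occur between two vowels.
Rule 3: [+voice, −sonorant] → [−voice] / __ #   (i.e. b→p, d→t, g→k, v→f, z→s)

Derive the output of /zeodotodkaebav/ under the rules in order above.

Rule 1 (stop-cluster e-epenthesis): /d/ and /k/ form a stop–stop cluster, so [e] is inserted between them. /zeodotodkaebav/ → zeodotodekaebav.
Rule 2 (intervocalic voicing): /t/ is a voiceless stop between vowels /o/ and /o/, so it voices to [d]. /k/ is a voiceless stop between vowels /e/ and /a/, so it voices to [g]. /zeodotodekaebav/ → zeodododegaebav.
Rule 3 (final devoicing): /v/ is a voiced obstruent in word-final position, so it devoices to [f]. /zeodododegaebav/ → zeodododegaebaf.

zeodododegaebaf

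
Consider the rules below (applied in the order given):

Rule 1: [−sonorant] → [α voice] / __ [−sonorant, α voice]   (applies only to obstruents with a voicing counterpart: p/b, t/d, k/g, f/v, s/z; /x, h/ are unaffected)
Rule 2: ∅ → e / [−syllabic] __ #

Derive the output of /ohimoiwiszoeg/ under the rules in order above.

ohimoiwizzoege

Rule 1 (regressive voicing assimilation): /s/ precedes the voiced obstruent /z/, so it voices to [z] by assimilation. /ohimoiwiszoeg/ → ohimoiwizzoeg.
Rule 2 (final e-epenthesis): the form ends in the consonant /g/, so [e] is inserted word-finally. /ohimoiwizzoeg/ → ohimoiwizzoege.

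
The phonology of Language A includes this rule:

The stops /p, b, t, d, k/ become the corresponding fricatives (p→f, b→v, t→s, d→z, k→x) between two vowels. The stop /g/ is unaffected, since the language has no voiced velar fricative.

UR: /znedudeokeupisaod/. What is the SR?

znezuzeoxeufisaod

/d/ is a stop between vowels /e/ and /u/, so it spirantizes to the fricative [z].
/d/ is a stop between vowels /u/ and /e/, so it spirantizes to the fricative [z].
/k/ is a stop between vowels /o/ and /e/, so it spirantizes to the fricative [x].
/p/ is a stop between vowels /u/ and /i/, so it spirantizes to the fricative [f].
Surface form: [znezuzeoxeufisaod].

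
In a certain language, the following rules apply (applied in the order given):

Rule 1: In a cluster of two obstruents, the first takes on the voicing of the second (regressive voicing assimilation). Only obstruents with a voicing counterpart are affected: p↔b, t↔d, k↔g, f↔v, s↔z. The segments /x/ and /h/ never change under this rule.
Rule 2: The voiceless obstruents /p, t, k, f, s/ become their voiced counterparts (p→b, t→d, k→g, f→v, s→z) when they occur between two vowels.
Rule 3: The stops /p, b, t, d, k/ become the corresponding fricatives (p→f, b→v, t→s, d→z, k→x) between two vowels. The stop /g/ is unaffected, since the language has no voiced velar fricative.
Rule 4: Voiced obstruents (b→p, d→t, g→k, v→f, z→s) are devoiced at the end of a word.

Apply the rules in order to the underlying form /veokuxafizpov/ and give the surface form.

Rule 1 (regressive voicing assimilation): /z/ precedes the voiceless obstruent /p/, so it devoices to [s] by assimilation. /veokuxafizpov/ → veokuxafispov.
Rule 2 (intervocalic voicing): /k/ is a voiceless obstruent between vowels /o/ and /u/, so it voices to [g]. /f/ is a voiceless obstruent between vowels /a/ and /i/, so it voices to [v]. /veokuxafispov/ → veoguxavispov.
Rule 3 (intervocalic spirantization): no segment meets the environment; /veoguxavispov/ is unchanged.
Rule 4 (final devoicing): /v/ is a voiced obstruent in word-final position, so it devoices to [f]. /veoguxavispov/ → veoguxavispof.

veoguxavispof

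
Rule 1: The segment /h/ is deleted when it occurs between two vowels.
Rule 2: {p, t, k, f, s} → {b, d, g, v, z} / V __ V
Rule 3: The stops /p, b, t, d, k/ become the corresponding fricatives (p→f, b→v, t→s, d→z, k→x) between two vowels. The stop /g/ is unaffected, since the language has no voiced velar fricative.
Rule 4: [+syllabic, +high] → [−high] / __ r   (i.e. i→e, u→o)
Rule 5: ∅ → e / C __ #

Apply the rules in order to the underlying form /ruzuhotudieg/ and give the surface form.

Rule 1 (intervocalic h-deletion): /h/ occurs between vowels /u/ and /o/, so it deletes. /ruzuhotudieg/ → ruzuotudieg.
Rule 2 (intervocalic voicing): /t/ is a voiceless obstruent between vowels /o/ and /u/, so it voices to [d]. /ruzuotudieg/ → ruzuodudieg.
Rule 3 (intervocalic spirantization): /d/ is a stop between vowels /o/ and /u/, so it spirantizes to the fricative [z]. /d/ is a stop between vowels /u/ and /i/, so it spirantizes to the fricative [z]. /ruzuodudieg/ → ruzuozuzieg.
Rule 4 (pre-rhotic lowering): no segment meets the environment; /ruzuozuzieg/ is unchanged.
Rule 5 (final e-epenthesis): the form ends in the consonant /g/, so [e] is inserted word-finally. /ruzuozuzieg/ → ruzuozuziege.

ruzuozuziege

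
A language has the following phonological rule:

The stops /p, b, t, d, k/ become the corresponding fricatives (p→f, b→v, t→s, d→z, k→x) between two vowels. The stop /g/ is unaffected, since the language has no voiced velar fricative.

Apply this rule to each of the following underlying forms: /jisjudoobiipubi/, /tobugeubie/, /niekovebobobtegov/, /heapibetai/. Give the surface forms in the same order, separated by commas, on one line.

jisjuzooviifuvi, tovugeuvie, niexovevovobtegov, heafivesai

/jisjudoobiipubi/: /d/ is a stop between vowels /u/ and /o/, so it spirantizes to the fricative [z]. /b/ is a stop between vowels /o/ and /i/, so it spirantizes to the fricative [v]. /p/ is a stop between vowels /i/ and /u/, so it spirantizes to the fricative [f]. /b/ is a stop between vowels /u/ and /i/, so it spirantizes to the fricative [v]. → [jisjuzooviifuvi].
/tobugeubie/: /b/ is a stop between vowels /o/ and /u/, so it spirantizes to the fricative [v]. /b/ is a stop between vowels /u/ and /i/, so it spirantizes to the fricative [v]. → [tovugeuvie].
/niekovebobobtegov/: /k/ is a stop between vowels /e/ and /o/, so it spirantizes to the fricative [x]. /b/ is a stop between vowels /e/ and /o/, so it spirantizes to the fricative [v]. /b/ is a stop between vowels /o/ and /o/, so it spirantizes to the fricative [v]. → [niexovevovobtegov].
/heapibetai/: /p/ is a stop between vowels /a/ and /i/, so it spirantizes to the fricative [f]. /b/ is a stop between vowels /i/ and /e/, so it spirantizes to the fricative [v]. /t/ is a stop between vowels /e/ and /a/, so it spirantizes to the fricative [s]. → [heafivesai].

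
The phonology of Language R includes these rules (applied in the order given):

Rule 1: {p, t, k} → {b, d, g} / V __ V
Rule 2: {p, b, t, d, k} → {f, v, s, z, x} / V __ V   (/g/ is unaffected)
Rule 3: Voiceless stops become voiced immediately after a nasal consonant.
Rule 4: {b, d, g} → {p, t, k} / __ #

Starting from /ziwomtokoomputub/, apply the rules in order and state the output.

ziwomdogoombuzup

Rule 1 (intervocalic voicing): /k/ is a voiceless stop between vowels /o/ and /o/, so it voices to [g]. /t/ is a voiceless stop between vowels /u/ and /u/, so it voices to [d]. /ziwomtokoomputub/ → ziwomtogoompudub.
Rule 2 (intervocalic spirantization): /d/ is a stop between vowels /u/ and /u/, so it spirantizes to the fricative [z]. /ziwomtogoompudub/ → ziwomtogoompuzub.
Rule 3 (post-nasal voicing): /t/ is a voiceless stop immediately after the nasal /m/, so it voices to [d]. /p/ is a voiceless stop immediately after the nasal /m/, so it voices to [b]. /ziwomtogoompuzub/ → ziwomdogoombuzub.
Rule 4 (final devoicing): /b/ is a voiced stop in word-final position, so it devoices to [p]. /ziwomdogoombuzub/ → ziwomdogoombuzup.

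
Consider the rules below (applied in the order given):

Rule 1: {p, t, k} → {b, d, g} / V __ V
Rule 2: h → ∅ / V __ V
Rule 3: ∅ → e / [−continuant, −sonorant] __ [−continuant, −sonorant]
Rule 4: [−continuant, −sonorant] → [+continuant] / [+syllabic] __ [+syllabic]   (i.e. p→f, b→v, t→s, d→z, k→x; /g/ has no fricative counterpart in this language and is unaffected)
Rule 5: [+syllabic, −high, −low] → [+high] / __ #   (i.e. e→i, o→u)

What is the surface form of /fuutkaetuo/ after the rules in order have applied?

fuusexaezuu

Rule 1 (intervocalic voicing): /t/ is a voiceless stop between vowels /e/ and /u/, so it voices to [d]. /fuutkaetuo/ → fuutkaeduo.
Rule 2 (intervocalic h-deletion): no segment meets the environment; /fuutkaeduo/ is unchanged.
Rule 3 (stop-cluster e-epenthesis): /t/ and /k/ form a stop–stop cluster, so [e] is inserted between them. /fuutkaeduo/ → fuutekaeduo.
Rule 4 (intervocalic spirantization): /t/ is a stop between vowels /u/ and /e/, so it spirantizes to the fricative [s]. /k/ is a stop between vowels /e/ and /a/, so it spirantizes to the fricative [x]. /d/ is a stop between vowels /e/ and /u/, so it spirantizes to the fricative [z]. /fuutekaeduo/ → fuusexaezuo.
Rule 5 (final vowel raising): /o/ is a mid vowel in word-final position, so it raises to [u]. /fuusexaezuo/ → fuusexaezuu.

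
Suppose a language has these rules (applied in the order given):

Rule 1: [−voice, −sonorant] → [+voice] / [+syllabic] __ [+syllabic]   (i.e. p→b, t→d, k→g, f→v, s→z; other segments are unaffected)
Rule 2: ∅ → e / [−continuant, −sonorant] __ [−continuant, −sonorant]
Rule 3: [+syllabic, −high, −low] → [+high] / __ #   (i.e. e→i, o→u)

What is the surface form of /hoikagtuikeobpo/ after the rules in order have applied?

hoigagetuigeobepu

Rule 1 (intervocalic voicing): /k/ is a voiceless obstruent between vowels /i/ and /a/, so it voices to [g]. /k/ is a voiceless obstruent between vowels /i/ and /e/, so it voices to [g]. /hoikagtuikeobpo/ → hoigagtuigeobpo.
Rule 2 (stop-cluster e-epenthesis): /g/ and /t/ form a stop–stop cluster, so [e] is inserted between them. /b/ and /p/ form a stop–stop cluster, so [e] is inserted between them. /hoigagtuigeobpo/ → hoigagetuigeobepo.
Rule 3 (final vowel raising): /o/ is a mid vowel in word-final position, so it raises to [u]. /hoigagetuigeobepo/ → hoigagetuigeobepu.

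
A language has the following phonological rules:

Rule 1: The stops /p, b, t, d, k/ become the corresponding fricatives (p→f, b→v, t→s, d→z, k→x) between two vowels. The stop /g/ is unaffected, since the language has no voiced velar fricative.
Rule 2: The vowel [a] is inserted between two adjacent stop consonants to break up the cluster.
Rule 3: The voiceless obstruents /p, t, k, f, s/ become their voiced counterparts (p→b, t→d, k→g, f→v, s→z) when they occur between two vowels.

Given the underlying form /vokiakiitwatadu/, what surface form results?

voxiaxiitwazazu

Rule 1 (intervocalic spirantization): /k/ is a stop between vowels /o/ and /i/, so it spirantizes to the fricative [x]. /k/ is a stop between vowels /a/ and /i/, so it spirantizes to the fricative [x]. /t/ is a stop between vowels /a/ and /a/, so it spirantizes to the fricative [s]. /d/ is a stop between vowels /a/ and /u/, so it spirantizes to the fricative [z]. /vokiakiitwatadu/ → voxiaxiitwasazu.
Rule 2 (stop-cluster a-epenthesis): no segment meets the environment; /voxiaxiitwasazu/ is unchanged.
Rule 3 (intervocalic voicing): /s/ is a voiceless obstruent between vowels /a/ and /a/, so it voices to [z]. /voxiaxiitwasazu/ → voxiaxiitwazazu.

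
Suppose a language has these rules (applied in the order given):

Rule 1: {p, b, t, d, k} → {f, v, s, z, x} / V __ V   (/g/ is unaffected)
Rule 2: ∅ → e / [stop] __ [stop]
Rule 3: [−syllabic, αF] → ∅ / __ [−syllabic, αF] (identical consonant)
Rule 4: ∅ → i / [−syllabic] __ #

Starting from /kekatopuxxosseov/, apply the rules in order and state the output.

Rule 1 (intervocalic spirantization): /k/ is a stop between vowels /e/ and /a/, so it spirantizes to the fricative [x]. /t/ is a stop between vowels /a/ and /o/, so it spirantizes to the fricative [s]. /p/ is a stop between vowels /o/ and /u/, so it spirantizes to the fricative [f]. /kekatopuxxosseov/ → kexasofuxxosseov.
Rule 2 (stop-cluster e-epenthesis): no segment meets the environment; /kexasofuxxosseov/ is unchanged.
Rule 3 (degemination): /xx/ is a geminate; the first /x/ deletes. /ss/ is a geminate; the first /s/ deletes. /kexasofuxxosseov/ → kexasofuxoseov.
Rule 4 (final i-epenthesis): the form ends in the consonant /v/, so [i] is inserted word-finally. /kexasofuxoseov/ → kexasofuxoseovi.

kexasofuxoseovi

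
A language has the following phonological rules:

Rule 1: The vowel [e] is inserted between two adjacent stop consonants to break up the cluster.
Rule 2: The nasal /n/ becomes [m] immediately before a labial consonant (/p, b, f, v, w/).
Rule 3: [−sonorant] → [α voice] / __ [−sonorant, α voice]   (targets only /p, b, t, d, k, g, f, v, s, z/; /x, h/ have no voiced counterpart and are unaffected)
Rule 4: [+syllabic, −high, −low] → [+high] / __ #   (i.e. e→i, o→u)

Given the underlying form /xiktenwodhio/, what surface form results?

Rule 1 (stop-cluster e-epenthesis): /k/ and /t/ form a stop–stop cluster, so [e] is inserted between them. /xiktenwodhio/ → xiketenwodhio.
Rule 2 (nasal place assimilation): /n/ precedes the labial consonant /w/, so it assimilates in place to [m]. /xiketenwodhio/ → xiketemwodhio.
Rule 3 (regressive voicing assimilation): /d/ precedes the voiceless obstruent /h/, so it devoices to [t] by assimilation. /xiketemwodhio/ → xiketemwothio.
Rule 4 (final vowel raising): /o/ is a mid vowel in word-final position, so it raises to [u]. /xiketemwothio/ → xiketemwothiu.

xiketemwothiu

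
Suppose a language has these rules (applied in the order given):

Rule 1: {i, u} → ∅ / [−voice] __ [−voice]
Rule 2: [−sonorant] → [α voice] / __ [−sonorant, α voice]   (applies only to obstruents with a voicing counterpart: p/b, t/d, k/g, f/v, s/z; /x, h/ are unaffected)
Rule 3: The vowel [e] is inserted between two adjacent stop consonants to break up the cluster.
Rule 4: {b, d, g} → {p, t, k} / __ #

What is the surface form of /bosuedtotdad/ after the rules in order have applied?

Rule 1 (high vowel syncope): no segment meets the environment; /bosuedtotdad/ is unchanged.
Rule 2 (regressive voicing assimilation): /d/ precedes the voiceless obstruent /t/, so it devoices to [t] by assimilation. /t/ precedes the voiced obstruent /d/, so it voices to [d] by assimilation. /bosuedtotdad/ → bosuettoddad.
Rule 3 (stop-cluster e-epenthesis): /t/ and /t/ form a stop–stop cluster, so [e] is inserted between them. /d/ and /d/ form a stop–stop cluster, so [e] is inserted between them. /bosuettoddad/ → bosuetetodedad.
Rule 4 (final devoicing): /d/ is a voiced stop in word-final position, so it devoices to [t]. /bosuetetodedad/ → bosuetetodedat.

bosuetetodedat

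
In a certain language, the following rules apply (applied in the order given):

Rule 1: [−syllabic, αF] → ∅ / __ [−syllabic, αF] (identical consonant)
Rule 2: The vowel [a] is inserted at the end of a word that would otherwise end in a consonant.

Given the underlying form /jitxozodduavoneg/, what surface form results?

jitxozoduavonega

Rule 1 (degemination): /dd/ is a geminate; the first /d/ deletes. /jitxozodduavoneg/ → jitxozoduavoneg.
Rule 2 (final a-epenthesis): the form ends in the consonant /g/, so [a] is inserted word-finally. /jitxozoduavoneg/ → jitxozoduavonega.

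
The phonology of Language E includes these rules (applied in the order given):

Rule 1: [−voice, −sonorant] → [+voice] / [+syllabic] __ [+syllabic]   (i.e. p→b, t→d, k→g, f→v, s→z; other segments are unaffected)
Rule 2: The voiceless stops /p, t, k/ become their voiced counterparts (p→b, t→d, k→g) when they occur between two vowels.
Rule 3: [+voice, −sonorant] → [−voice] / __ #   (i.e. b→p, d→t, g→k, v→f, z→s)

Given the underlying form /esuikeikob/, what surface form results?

Rule 1 (intervocalic voicing): /s/ is a voiceless obstruent between vowels /e/ and /u/, so it voices to [z]. /k/ is a voiceless obstruent between vowels /i/ and /e/, so it voices to [g]. /k/ is a voiceless obstruent between vowels /i/ and /o/, so it voices to [g]. /esuikeikob/ → ezuigeigob.
Rule 2 (intervocalic voicing): no segment meets the environment; /ezuigeigob/ is unchanged.
Rule 3 (final devoicing): /b/ is a voiced obstruent in word-final position, so it devoices to [p]. /ezuigeigob/ → ezuigeigop.

ezuigeigop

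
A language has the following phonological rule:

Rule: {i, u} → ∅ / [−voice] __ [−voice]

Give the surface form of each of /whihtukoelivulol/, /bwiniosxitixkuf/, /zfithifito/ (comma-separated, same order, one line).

whhtkoelivulol, bwiniosxtxkf, zfthfto

/whihtukoelivulol/: /i/ is a high vowel flanked by voiceless consonants /h/ and /h/, so it deletes. /u/ is a high vowel flanked by voiceless consonants /t/ and /k/, so it deletes. → [whhtkoelivulol].
/bwiniosxitixkuf/: /i/ is a high vowel flanked by voiceless consonants /x/ and /t/, so it deletes. /i/ is a high vowel flanked by voiceless consonants /t/ and /x/, so it deletes. /u/ is a high vowel flanked by voiceless consonants /k/ and /f/, so it deletes. → [bwiniosxtxkf].
/zfithifito/: /i/ is a high vowel flanked by voiceless consonants /f/ and /t/, so it deletes. /i/ is a high vowel flanked by voiceless consonants /h/ and /f/, so it deletes. /i/ is a high vowel flanked by voiceless consonants /f/ and /t/, so it deletes. → [zfthfto].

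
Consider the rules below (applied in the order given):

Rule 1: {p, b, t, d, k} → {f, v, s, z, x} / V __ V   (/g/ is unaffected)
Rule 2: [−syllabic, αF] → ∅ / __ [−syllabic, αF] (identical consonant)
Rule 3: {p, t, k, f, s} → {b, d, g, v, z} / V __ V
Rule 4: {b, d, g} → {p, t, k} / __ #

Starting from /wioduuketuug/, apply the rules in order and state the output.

Rule 1 (intervocalic spirantization): /d/ is a stop between vowels /o/ and /u/, so it spirantizes to the fricative [z]. /k/ is a stop between vowels /u/ and /e/, so it spirantizes to the fricative [x]. /t/ is a stop between vowels /e/ and /u/, so it spirantizes to the fricative [s]. /wioduuketuug/ → wiozuuxesuug.
Rule 2 (degemination): no segment meets the environment; /wiozuuxesuug/ is unchanged.
Rule 3 (intervocalic voicing): /s/ is a voiceless obstruent between vowels /e/ and /u/, so it voices to [z]. /wiozuuxesuug/ → wiozuuxezuug.
Rule 4 (final devoicing): /g/ is a voiced stop in word-final position, so it devoices to [k]. /wiozuuxezuug/ → wiozuuxezuuk.

wiozuuxezuuk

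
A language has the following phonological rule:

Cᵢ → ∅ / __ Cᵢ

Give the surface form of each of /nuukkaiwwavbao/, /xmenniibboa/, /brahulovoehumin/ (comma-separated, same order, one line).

/nuukkaiwwavbao/: /kk/ is a geminate; the first /k/ deletes. /ww/ is a geminate; the first /w/ deletes. → [nuukaiwavbao].
/xmenniibboa/: /nn/ is a geminate; the first /n/ deletes. /bb/ is a geminate; the first /b/ deletes. → [xmeniiboa].
/brahulovoehumin/: the rule's environment is not met; surfaces unchanged as [brahulovoehumin].

nuukaiwavbao, xmeniiboa, brahulovoehumin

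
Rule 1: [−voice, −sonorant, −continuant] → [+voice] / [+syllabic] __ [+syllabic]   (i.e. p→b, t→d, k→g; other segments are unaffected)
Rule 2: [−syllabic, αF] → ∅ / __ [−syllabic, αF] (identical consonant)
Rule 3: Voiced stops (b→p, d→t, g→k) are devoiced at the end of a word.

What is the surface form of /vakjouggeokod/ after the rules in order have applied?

vakjougeogot

Rule 1 (intervocalic voicing): /k/ is a voiceless stop between vowels /o/ and /o/, so it voices to [g]. /vakjouggeokod/ → vakjouggeogod.
Rule 2 (degemination): /gg/ is a geminate; the first /g/ deletes. /vakjouggeogod/ → vakjougeogod.
Rule 3 (final devoicing): /d/ is a voiced stop in word-final position, so it devoices to [t]. /vakjougeogod/ → vakjougeogot.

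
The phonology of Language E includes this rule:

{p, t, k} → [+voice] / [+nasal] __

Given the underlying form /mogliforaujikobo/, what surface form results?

No segment of /mogliforaujikobo/ meets the structural description of the rule, so the form surfaces unchanged.

mogliforaujikobo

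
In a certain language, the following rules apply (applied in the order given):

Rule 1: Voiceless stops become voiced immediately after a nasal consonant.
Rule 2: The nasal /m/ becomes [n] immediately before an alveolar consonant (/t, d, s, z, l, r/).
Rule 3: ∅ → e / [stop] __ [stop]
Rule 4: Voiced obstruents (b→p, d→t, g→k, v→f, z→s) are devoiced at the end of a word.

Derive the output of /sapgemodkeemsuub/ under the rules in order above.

sapegemodekeensuup

Rule 1 (post-nasal voicing): no segment meets the environment; /sapgemodkeemsuub/ is unchanged.
Rule 2 (nasal place assimilation): /m/ precedes the alveolar consonant /s/, so it assimilates in place to [n]. /sapgemodkeemsuub/ → sapgemodkeensuub.
Rule 3 (stop-cluster e-epenthesis): /p/ and /g/ form a stop–stop cluster, so [e] is inserted between them. /d/ and /k/ form a stop–stop cluster, so [e] is inserted between them. /sapgemodkeensuub/ → sapegemodekeensuub.
Rule 4 (final devoicing): /b/ is a voiced obstruent in word-final position, so it devoices to [p]. /sapegemodekeensuub/ → sapegemodekeensuup.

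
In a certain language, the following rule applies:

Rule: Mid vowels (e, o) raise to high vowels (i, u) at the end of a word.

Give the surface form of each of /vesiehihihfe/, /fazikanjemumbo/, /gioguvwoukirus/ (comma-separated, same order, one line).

/vesiehihihfe/: /e/ is a mid vowel in word-final position, so it raises to [i]. → [vesiehihihfi].
/fazikanjemumbo/: /o/ is a mid vowel in word-final position, so it raises to [u]. → [fazikanjemumbu].
/gioguvwoukirus/: the rule's environment is not met; surfaces unchanged as [gioguvwoukirus].

vesiehihihfi, fazikanjemumbu, gioguvwoukirus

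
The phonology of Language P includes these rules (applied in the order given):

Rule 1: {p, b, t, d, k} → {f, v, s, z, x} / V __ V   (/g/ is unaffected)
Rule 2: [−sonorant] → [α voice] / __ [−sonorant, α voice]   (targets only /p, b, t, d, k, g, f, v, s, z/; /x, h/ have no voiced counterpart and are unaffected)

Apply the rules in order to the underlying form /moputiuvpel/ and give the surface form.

Rule 1 (intervocalic spirantization): /p/ is a stop between vowels /o/ and /u/, so it spirantizes to the fricative [f]. /t/ is a stop between vowels /u/ and /i/, so it spirantizes to the fricative [s]. /moputiuvpel/ → mofusiuvpel.
Rule 2 (regressive voicing assimilation): /v/ precedes the voiceless obstruent /p/, so it devoices to [f] by assimilation. /mofusiuvpel/ → mofusiufpel.

mofusiufpel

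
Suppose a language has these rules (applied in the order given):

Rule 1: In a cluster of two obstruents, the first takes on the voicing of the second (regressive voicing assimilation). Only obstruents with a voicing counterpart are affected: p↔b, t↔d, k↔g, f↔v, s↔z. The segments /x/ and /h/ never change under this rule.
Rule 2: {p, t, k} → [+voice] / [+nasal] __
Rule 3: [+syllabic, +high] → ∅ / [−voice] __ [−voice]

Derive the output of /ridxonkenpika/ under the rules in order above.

ritxongenbika

Rule 1 (regressive voicing assimilation): /d/ precedes the voiceless obstruent /x/, so it devoices to [t] by assimilation. /ridxonkenpika/ → ritxonkenpika.
Rule 2 (post-nasal voicing): /k/ is a voiceless stop immediately after the nasal /n/, so it voices to [g]. /p/ is a voiceless stop immediately after the nasal /n/, so it voices to [b]. /ritxonkenpika/ → ritxongenbika.
Rule 3 (high vowel syncope): no segment meets the environment; /ritxongenbika/ is unchanged.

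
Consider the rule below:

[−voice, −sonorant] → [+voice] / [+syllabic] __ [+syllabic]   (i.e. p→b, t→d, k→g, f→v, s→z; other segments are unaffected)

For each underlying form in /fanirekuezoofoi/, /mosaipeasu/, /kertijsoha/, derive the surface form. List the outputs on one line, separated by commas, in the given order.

fanireguezoovoi, mozaibeazu, kertijsoha

/fanirekuezoofoi/: /k/ is a voiceless obstruent between vowels /e/ and /u/, so it voices to [g]. /f/ is a voiceless obstruent between vowels /o/ and /o/, so it voices to [v]. → [fanireguezoovoi].
/mosaipeasu/: /s/ is a voiceless obstruent between vowels /o/ and /a/, so it voices to [z]. /p/ is a voiceless obstruent between vowels /i/ and /e/, so it voices to [b]. /s/ is a voiceless obstruent between vowels /a/ and /u/, so it voices to [z]. → [mozaibeazu].
/kertijsoha/: the rule's environment is not met; surfaces unchanged as [kertijsoha].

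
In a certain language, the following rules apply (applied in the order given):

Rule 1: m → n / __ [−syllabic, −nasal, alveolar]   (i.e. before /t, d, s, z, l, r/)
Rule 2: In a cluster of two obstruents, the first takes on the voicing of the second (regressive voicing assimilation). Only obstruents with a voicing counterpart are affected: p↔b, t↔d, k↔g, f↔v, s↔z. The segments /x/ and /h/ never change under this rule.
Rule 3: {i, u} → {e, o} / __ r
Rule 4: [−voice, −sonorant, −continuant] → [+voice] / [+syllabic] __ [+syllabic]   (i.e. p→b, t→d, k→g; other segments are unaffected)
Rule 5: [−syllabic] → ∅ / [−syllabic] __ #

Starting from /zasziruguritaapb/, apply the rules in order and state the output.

zazzerugoridaab

Rule 1 (nasal place assimilation): no segment meets the environment; /zasziruguritaapb/ is unchanged.
Rule 2 (regressive voicing assimilation): /s/ precedes the voiced obstruent /z/, so it voices to [z] by assimilation. /p/ precedes the voiced obstruent /b/, so it voices to [b] by assimilation. /zasziruguritaapb/ → zazziruguritaabb.
Rule 3 (pre-rhotic lowering): /i/ is a high vowel immediately before /r/, so it lowers to [e]. /u/ is a high vowel immediately before /r/, so it lowers to [o]. /zazziruguritaabb/ → zazzerugoritaabb.
Rule 4 (intervocalic voicing): /t/ is a voiceless stop between vowels /i/ and /a/, so it voices to [d]. /zazzerugoritaabb/ → zazzerugoridaabb.
Rule 5 (final cluster simplification): /b/ is the second consonant of a word-final cluster /bb/, so it deletes. /zazzerugoridaabb/ → zazzerugoridaab.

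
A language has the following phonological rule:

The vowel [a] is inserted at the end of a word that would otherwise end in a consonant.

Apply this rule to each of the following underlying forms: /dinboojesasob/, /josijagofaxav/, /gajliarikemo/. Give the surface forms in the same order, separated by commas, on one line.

dinboojesasoba, josijagofaxava, gajliarikemo

/dinboojesasob/: the form ends in the consonant /b/, so [a] is inserted word-finally. → [dinboojesasoba].
/josijagofaxav/: the form ends in the consonant /v/, so [a] is inserted word-finally. → [josijagofaxava].
/gajliarikemo/: the rule's environment is not met; surfaces unchanged as [gajliarikemo].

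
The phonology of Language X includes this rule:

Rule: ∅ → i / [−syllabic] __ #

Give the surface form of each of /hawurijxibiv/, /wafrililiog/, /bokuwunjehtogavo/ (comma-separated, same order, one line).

hawurijxibivi, wafrililiogi, bokuwunjehtogavo

/hawurijxibiv/: the form ends in the consonant /v/, so [i] is inserted word-finally. → [hawurijxibivi].
/wafrililiog/: the form ends in the consonant /g/, so [i] is inserted word-finally. → [wafrililiogi].
/bokuwunjehtogavo/: the rule's environment is not met; surfaces unchanged as [bokuwunjehtogavo].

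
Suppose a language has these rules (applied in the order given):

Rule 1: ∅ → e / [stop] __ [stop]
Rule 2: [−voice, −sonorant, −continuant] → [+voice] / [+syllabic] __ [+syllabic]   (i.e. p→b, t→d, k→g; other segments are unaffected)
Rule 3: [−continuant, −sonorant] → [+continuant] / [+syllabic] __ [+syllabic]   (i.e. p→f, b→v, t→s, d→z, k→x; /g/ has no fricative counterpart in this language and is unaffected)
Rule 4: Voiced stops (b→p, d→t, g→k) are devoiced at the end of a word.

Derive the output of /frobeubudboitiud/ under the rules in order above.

froveuvuzevoiziut

Rule 1 (stop-cluster e-epenthesis): /d/ and /b/ form a stop–stop cluster, so [e] is inserted between them. /frobeubudboitiud/ → frobeubudeboitiud.
Rule 2 (intervocalic voicing): /t/ is a voiceless stop between vowels /i/ and /i/, so it voices to [d]. /frobeubudeboitiud/ → frobeubudeboidiud.
Rule 3 (intervocalic spirantization): /b/ is a stop between vowels /o/ and /e/, so it spirantizes to the fricative [v]. /b/ is a stop between vowels /u/ and /u/, so it spirantizes to the fricative [v]. /d/ is a stop between vowels /u/ and /e/, so it spirantizes to the fricative [z]. /b/ is a stop between vowels /e/ and /o/, so it spirantizes to the fricative [v]. /d/ is a stop between vowels /i/ and /i/, so it spirantizes to the fricative [z]. /frobeubudeboidiud/ → froveuvuzevoiziud.
Rule 4 (final devoicing): /d/ is a voiced stop in word-final position, so it devoices to [t]. /froveuvuzevoiziud/ → froveuvuzevoiziut.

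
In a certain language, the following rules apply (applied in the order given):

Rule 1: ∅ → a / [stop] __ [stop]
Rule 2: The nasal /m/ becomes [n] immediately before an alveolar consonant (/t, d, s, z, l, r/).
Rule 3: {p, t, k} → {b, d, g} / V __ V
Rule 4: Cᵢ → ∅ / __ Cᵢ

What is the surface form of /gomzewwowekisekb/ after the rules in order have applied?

gonzewowegisegab

Rule 1 (stop-cluster a-epenthesis): /k/ and /b/ form a stop–stop cluster, so [a] is inserted between them. /gomzewwowekisekb/ → gomzewwowekisekab.
Rule 2 (nasal place assimilation): /m/ precedes the alveolar consonant /z/, so it assimilates in place to [n]. /gomzewwowekisekab/ → gonzewwowekisekab.
Rule 3 (intervocalic voicing): /k/ is a voiceless stop between vowels /e/ and /i/, so it voices to [g]. /k/ is a voiceless stop between vowels /e/ and /a/, so it voices to [g]. /gonzewwowekisekab/ → gonzewwowegisegab.
Rule 4 (degemination): /ww/ is a geminate; the first /w/ deletes. /gonzewwowegisegab/ → gonzewowegisegab.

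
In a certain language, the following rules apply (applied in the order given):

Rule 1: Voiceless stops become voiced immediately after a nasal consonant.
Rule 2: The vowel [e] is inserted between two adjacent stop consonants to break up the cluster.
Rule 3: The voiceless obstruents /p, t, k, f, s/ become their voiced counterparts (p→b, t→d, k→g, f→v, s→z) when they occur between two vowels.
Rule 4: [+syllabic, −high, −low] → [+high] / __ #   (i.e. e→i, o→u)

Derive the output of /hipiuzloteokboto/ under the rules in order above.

Rule 1 (post-nasal voicing): no segment meets the environment; /hipiuzloteokboto/ is unchanged.
Rule 2 (stop-cluster e-epenthesis): /k/ and /b/ form a stop–stop cluster, so [e] is inserted between them. /hipiuzloteokboto/ → hipiuzloteokeboto.
Rule 3 (intervocalic voicing): /p/ is a voiceless obstruent between vowels /i/ and /i/, so it voices to [b]. /t/ is a voiceless obstruent between vowels /o/ and /e/, so it voices to [d]. /k/ is a voiceless obstruent between vowels /o/ and /e/, so it voices to [g]. /t/ is a voiceless obstruent between vowels /o/ and /o/, so it voices to [d]. /hipiuzloteokeboto/ → hibiuzlodeogebodo.
Rule 4 (final vowel raising): /o/ is a mid vowel in word-final position, so it raises to [u]. /hibiuzlodeogebodo/ → hibiuzlodeogebodu.

hibiuzlodeogebodu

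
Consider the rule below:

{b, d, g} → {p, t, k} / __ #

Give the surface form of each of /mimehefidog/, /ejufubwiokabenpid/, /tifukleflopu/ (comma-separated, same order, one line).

mimehefidok, ejufubwiokabenpit, tifukleflopu

/mimehefidog/: /g/ is a voiced stop in word-final position, so it devoices to [k]. → [mimehefidok].
/ejufubwiokabenpid/: /d/ is a voiced stop in word-final position, so it devoices to [t]. → [ejufubwiokabenpit].
/tifukleflopu/: the rule's environment is not met; surfaces unchanged as [tifukleflopu].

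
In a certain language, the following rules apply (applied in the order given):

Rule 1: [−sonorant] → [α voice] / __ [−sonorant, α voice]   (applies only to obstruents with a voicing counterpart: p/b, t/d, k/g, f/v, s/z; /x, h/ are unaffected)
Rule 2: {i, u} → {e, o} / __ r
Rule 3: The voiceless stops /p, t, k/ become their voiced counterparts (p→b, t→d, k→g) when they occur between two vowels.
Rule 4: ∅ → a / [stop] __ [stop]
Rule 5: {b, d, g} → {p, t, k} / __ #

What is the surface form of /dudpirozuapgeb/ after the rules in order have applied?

dutaperozuabagep

Rule 1 (regressive voicing assimilation): /d/ precedes the voiceless obstruent /p/, so it devoices to [t] by assimilation. /p/ precedes the voiced obstruent /g/, so it voices to [b] by assimilation. /dudpirozuapgeb/ → dutpirozuabgeb.
Rule 2 (pre-rhotic lowering): /i/ is a high vowel immediately before /r/, so it lowers to [e]. /dutpirozuabgeb/ → dutperozuabgeb.
Rule 3 (intervocalic voicing): no segment meets the environment; /dutperozuabgeb/ is unchanged.
Rule 4 (stop-cluster a-epenthesis): /t/ and /p/ form a stop–stop cluster, so [a] is inserted between them. /b/ and /g/ form a stop–stop cluster, so [a] is inserted between them. /dutperozuabgeb/ → dutaperozuabageb.
Rule 5 (final devoicing): /b/ is a voiced stop in word-final position, so it devoices to [p]. /dutaperozuabageb/ → dutaperozuabagep.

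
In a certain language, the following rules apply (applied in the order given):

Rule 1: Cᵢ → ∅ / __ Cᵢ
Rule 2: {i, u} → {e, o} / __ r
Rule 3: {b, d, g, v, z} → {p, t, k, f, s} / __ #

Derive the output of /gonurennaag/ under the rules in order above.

Rule 1 (degemination): /nn/ is a geminate; the first /n/ deletes. /gonurennaag/ → gonurenaag.
Rule 2 (pre-rhotic lowering): /u/ is a high vowel immediately before /r/, so it lowers to [o]. /gonurenaag/ → gonorenaag.
Rule 3 (final devoicing): /g/ is a voiced obstruent in word-final position, so it devoices to [k]. /gonorenaag/ → gonorenaak.

gonorenaak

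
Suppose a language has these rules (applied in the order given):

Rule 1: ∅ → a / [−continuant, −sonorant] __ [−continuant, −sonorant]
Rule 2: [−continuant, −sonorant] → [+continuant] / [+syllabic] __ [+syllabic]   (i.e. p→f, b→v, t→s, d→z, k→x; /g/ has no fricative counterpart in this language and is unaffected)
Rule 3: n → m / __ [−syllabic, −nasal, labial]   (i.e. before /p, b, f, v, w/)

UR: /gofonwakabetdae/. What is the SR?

gofomwaxavesazae

Rule 1 (stop-cluster a-epenthesis): /t/ and /d/ form a stop–stop cluster, so [a] is inserted between them. /gofonwakabetdae/ → gofonwakabetadae.
Rule 2 (intervocalic spirantization): /k/ is a stop between vowels /a/ and /a/, so it spirantizes to the fricative [x]. /b/ is a stop between vowels /a/ and /e/, so it spirantizes to the fricative [v]. /t/ is a stop between vowels /e/ and /a/, so it spirantizes to the fricative [s]. /d/ is a stop between vowels /a/ and /a/, so it spirantizes to the fricative [z]. /gofonwakabetadae/ → gofonwaxavesazae.
Rule 3 (nasal place assimilation): /n/ precedes the labial consonant /w/, so it assimilates in place to [m]. /gofonwaxavesazae/ → gofomwaxavesazae.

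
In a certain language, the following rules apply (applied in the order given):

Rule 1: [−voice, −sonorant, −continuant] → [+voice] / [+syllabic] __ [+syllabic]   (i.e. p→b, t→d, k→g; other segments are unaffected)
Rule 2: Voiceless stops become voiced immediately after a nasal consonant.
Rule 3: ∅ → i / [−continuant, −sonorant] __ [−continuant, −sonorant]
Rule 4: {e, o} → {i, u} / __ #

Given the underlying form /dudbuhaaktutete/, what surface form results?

dudibuhaakitudedi

Rule 1 (intervocalic voicing): /t/ is a voiceless stop between vowels /u/ and /e/, so it voices to [d]. /t/ is a voiceless stop between vowels /e/ and /e/, so it voices to [d]. /dudbuhaaktutete/ → dudbuhaaktudede.
Rule 2 (post-nasal voicing): no segment meets the environment; /dudbuhaaktudede/ is unchanged.
Rule 3 (stop-cluster i-epenthesis): /d/ and /b/ form a stop–stop cluster, so [i] is inserted between them. /k/ and /t/ form a stop–stop cluster, so [i] is inserted between them. /dudbuhaaktudede/ → dudibuhaakitudede.
Rule 4 (final vowel raising): /e/ is a mid vowel in word-final position, so it raises to [i]. /dudibuhaakitudede/ → dudibuhaakitudedi.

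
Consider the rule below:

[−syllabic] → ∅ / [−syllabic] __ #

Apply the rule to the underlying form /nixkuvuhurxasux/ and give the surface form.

No segment of /nixkuvuhurxasux/ meets the structural description of the rule, so the form surfaces unchanged.

nixkuvuhurxasux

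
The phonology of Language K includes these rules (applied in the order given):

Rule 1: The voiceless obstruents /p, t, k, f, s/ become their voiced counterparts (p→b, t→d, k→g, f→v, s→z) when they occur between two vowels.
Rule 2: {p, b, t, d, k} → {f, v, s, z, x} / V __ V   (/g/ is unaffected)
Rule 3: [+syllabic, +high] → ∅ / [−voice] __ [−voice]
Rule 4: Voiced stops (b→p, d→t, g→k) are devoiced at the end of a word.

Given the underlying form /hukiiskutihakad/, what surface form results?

hugiiskuzihagat

Rule 1 (intervocalic voicing): /k/ is a voiceless obstruent between vowels /u/ and /i/, so it voices to [g]. /t/ is a voiceless obstruent between vowels /u/ and /i/, so it voices to [d]. /k/ is a voiceless obstruent between vowels /a/ and /a/, so it voices to [g]. /hukiiskutihakad/ → hugiiskudihagad.
Rule 2 (intervocalic spirantization): /d/ is a stop between vowels /u/ and /i/, so it spirantizes to the fricative [z]. /hugiiskudihagad/ → hugiiskuzihagad.
Rule 3 (high vowel syncope): no segment meets the environment; /hugiiskuzihagad/ is unchanged.
Rule 4 (final devoicing): /d/ is a voiced stop in word-final position, so it devoices to [t]. /hugiiskuzihagad/ → hugiiskuzihagat.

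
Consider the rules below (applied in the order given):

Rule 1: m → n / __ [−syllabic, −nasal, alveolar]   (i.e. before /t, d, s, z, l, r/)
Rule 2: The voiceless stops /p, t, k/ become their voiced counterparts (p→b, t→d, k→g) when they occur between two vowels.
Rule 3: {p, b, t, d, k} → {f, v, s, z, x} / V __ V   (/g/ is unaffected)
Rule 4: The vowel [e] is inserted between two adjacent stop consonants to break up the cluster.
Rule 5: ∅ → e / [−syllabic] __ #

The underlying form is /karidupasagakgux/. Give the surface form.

karizuvasagakeguxe

Rule 1 (nasal place assimilation): no segment meets the environment; /karidupasagakgux/ is unchanged.
Rule 2 (intervocalic voicing): /p/ is a voiceless stop between vowels /u/ and /a/, so it voices to [b]. /karidupasagakgux/ → karidubasagakgux.
Rule 3 (intervocalic spirantization): /d/ is a stop between vowels /i/ and /u/, so it spirantizes to the fricative [z]. /b/ is a stop between vowels /u/ and /a/, so it spirantizes to the fricative [v]. /karidubasagakgux/ → karizuvasagakgux.
Rule 4 (stop-cluster e-epenthesis): /k/ and /g/ form a stop–stop cluster, so [e] is inserted between them. /karizuvasagakgux/ → karizuvasagakegux.
Rule 5 (final e-epenthesis): the form ends in the consonant /x/, so [e] is inserted word-finally. /karizuvasagakegux/ → karizuvasagakeguxe.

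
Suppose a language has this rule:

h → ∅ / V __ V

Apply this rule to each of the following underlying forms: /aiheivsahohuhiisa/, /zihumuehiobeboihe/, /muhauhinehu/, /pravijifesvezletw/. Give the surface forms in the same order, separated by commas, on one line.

aieivsaouiisa, ziumueiobeboie, muauineu, pravijifesvezletw

/aiheivsahohuhiisa/: /h/ occurs between vowels /i/ and /e/, so it deletes. /h/ occurs between vowels /a/ and /o/, so it deletes. /h/ occurs between vowels /o/ and /u/, so it deletes. /h/ occurs between vowels /u/ and /i/, so it deletes. → [aieivsaouiisa].
/zihumuehiobeboihe/: /h/ occurs between vowels /i/ and /u/, so it deletes. /h/ occurs between vowels /e/ and /i/, so it deletes. /h/ occurs between vowels /i/ and /e/, so it deletes. → [ziumueiobeboie].
/muhauhinehu/: /h/ occurs between vowels /u/ and /a/, so it deletes. /h/ occurs between vowels /u/ and /i/, so it deletes. /h/ occurs between vowels /e/ and /u/, so it deletes. → [muauineu].
/pravijifesvezletw/: the rule's environment is not met; surfaces unchanged as [pravijifesvezletw].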